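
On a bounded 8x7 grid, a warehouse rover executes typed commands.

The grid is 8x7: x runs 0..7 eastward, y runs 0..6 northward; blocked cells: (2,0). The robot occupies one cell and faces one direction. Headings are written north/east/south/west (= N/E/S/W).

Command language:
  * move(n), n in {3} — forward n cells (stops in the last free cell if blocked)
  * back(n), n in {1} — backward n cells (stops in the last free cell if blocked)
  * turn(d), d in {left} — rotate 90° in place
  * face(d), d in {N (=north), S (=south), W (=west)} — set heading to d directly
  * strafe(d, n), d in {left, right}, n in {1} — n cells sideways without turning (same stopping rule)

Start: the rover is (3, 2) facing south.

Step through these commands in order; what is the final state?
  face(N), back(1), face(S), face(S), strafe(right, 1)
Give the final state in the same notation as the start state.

t0: (3, 2) facing south
1. face(N) → (3, 2) facing north
2. back(1) → (3, 1) facing north
3. face(S) → (3, 1) facing south
4. face(S) → (3, 1) facing south
5. strafe(right, 1) → (2, 1) facing south

(2, 1) facing south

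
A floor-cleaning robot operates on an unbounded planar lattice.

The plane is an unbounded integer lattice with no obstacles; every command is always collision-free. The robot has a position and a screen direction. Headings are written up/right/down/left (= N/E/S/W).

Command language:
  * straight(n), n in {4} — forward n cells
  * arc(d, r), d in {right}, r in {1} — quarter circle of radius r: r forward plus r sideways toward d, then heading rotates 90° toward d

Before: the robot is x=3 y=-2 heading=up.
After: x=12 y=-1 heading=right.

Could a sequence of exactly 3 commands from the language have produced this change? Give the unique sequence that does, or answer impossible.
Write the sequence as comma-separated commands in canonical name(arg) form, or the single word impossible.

arc(right, 1), straight(4), straight(4)

key: running straight(4) before arc(right, 1) would end elsewhere — order is forced
from: x=3 y=-2 heading=up
[1] after arc(right, 1): x=4 y=-1 heading=right
[2] after straight(4): x=8 y=-1 heading=right
[3] after straight(4): x=12 y=-1 heading=right
all 8 alternatives checked — unique.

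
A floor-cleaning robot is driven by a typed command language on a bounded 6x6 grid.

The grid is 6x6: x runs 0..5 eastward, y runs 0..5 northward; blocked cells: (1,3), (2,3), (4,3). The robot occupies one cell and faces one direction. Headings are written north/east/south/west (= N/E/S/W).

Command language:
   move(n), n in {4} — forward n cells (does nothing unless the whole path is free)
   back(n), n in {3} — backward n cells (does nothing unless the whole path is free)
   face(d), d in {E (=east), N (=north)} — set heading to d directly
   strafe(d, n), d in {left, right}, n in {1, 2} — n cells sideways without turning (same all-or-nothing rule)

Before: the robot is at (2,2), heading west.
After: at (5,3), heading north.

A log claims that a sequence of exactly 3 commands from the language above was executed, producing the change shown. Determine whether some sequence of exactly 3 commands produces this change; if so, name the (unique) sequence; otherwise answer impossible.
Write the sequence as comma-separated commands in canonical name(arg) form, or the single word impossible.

key: cell and facing (now N) both changed — the 3 commands mix motion and turning
from: at (2,2), heading west
step 1 (back(3)): at (5,2), heading west
step 2 (strafe(right, 1)): at (5,3), heading west
step 3 (face(N)): at (5,3), heading north
no other 3-command option fits: unique.

back(3), strafe(right, 1), face(N)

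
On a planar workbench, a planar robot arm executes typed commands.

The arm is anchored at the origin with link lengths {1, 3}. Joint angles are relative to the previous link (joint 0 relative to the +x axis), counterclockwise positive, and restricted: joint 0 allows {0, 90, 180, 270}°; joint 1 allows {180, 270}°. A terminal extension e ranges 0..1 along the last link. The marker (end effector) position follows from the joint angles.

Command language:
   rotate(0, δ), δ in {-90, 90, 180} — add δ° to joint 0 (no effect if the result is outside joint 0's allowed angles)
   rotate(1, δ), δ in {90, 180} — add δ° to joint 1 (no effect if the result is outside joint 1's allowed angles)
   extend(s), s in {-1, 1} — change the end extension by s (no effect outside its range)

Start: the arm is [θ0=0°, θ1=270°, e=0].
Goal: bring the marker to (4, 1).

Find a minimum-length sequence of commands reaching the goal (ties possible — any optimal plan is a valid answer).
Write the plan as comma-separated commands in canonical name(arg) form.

extend(1), rotate(0, 90)

start: [θ0=0°, θ1=270°, e=0]
step 1 (extend(1)): [θ0=0°, θ1=270°, e=1]
step 2 (rotate(0, 90)): [θ0=90°, θ1=270°, e=1]
no 1-step plan works, so 2 is optimal.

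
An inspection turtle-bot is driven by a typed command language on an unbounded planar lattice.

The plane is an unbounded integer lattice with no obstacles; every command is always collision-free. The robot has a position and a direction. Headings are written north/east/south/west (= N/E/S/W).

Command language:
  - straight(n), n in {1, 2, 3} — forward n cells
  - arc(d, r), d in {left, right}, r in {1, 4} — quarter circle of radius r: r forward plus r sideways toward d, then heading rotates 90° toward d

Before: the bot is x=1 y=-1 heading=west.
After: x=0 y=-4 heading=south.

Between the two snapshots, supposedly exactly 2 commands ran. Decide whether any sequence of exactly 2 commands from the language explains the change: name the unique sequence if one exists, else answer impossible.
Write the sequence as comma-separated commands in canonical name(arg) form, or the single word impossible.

arc(left, 1), straight(2)

key: cell and facing (now S) both changed — the 2 commands mix motion and turning
from: x=1 y=-1 heading=west
[1] after arc(left, 1): x=0 y=-2 heading=south
[2] after straight(2): x=0 y=-4 heading=south
no other 2-command option fits: unique.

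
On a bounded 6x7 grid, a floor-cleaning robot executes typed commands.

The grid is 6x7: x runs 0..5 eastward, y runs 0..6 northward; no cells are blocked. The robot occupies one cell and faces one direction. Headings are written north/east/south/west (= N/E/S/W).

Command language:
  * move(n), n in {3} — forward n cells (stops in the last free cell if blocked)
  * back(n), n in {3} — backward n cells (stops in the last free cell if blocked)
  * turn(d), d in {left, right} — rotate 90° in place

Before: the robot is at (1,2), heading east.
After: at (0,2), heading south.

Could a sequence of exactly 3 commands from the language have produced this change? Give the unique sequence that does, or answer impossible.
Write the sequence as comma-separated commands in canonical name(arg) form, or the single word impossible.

key: the first back(3) runs into the grid edge before its full distance
initial: at (1,2), heading east
[1] after back(3): at (0,2), heading east
[2] after back(3): at (0,2), heading east
[3] after turn(right): at (0,2), heading south
no rival 3-sequence matches.

back(3), back(3), turn(right)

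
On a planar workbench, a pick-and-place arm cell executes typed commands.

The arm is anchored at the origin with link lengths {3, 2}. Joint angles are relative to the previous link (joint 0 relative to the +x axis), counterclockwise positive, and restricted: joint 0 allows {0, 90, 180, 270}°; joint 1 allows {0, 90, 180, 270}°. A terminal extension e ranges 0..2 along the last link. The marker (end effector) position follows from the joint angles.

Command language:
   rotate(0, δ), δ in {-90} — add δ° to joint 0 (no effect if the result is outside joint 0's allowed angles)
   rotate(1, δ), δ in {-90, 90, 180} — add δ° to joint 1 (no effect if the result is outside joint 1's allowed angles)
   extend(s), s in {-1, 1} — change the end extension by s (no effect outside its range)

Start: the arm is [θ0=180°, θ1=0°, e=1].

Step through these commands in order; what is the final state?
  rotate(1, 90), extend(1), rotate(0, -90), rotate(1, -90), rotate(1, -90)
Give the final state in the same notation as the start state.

t0: [θ0=180°, θ1=0°, e=1]
step 1 (rotate(1, 90)): [θ0=180°, θ1=90°, e=1]
step 2 (extend(1)): [θ0=180°, θ1=90°, e=2]
step 3 (rotate(0, -90)): [θ0=90°, θ1=90°, e=2]
step 4 (rotate(1, -90)): [θ0=90°, θ1=0°, e=2]
step 5 (rotate(1, -90)): [θ0=90°, θ1=270°, e=2]

[θ0=90°, θ1=270°, e=2]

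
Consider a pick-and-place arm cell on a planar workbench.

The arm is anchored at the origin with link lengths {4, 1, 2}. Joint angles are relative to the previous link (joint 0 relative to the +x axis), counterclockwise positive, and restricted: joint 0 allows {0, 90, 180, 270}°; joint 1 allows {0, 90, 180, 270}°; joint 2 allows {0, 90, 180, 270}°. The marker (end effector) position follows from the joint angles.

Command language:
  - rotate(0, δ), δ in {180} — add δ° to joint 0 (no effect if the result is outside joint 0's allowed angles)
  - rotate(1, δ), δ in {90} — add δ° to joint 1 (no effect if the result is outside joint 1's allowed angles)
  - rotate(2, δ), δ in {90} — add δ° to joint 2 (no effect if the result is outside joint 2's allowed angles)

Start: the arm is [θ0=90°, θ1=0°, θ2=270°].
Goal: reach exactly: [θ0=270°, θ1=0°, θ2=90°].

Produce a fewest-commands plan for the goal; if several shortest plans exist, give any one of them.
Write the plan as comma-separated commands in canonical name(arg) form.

rotate(2, 90), rotate(2, 90), rotate(0, 180)

start: [θ0=90°, θ1=0°, θ2=270°]
[1] after rotate(2, 90): [θ0=90°, θ1=0°, θ2=0°]
[2] after rotate(2, 90): [θ0=90°, θ1=0°, θ2=90°]
[3] after rotate(0, 180): [θ0=270°, θ1=0°, θ2=90°]
no 2-step plan works, so 3 is optimal.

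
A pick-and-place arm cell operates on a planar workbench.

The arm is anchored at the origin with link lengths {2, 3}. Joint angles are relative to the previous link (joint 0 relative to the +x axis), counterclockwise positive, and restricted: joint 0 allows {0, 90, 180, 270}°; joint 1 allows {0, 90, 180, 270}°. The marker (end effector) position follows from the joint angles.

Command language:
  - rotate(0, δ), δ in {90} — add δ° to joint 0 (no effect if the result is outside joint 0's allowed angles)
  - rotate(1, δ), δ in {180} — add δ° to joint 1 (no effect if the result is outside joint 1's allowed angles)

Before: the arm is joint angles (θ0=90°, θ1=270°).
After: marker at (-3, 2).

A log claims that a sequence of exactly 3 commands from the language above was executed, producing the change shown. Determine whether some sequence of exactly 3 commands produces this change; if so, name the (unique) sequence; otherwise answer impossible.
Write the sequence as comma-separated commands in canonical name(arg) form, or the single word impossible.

rotate(1, 180), rotate(1, 180), rotate(1, 180)

start: joint angles (θ0=90°, θ1=270°)
step 1 (rotate(1, 180)): joint angles (θ0=90°, θ1=90°)
step 2 (rotate(1, 180)): joint angles (θ0=90°, θ1=270°)
step 3 (rotate(1, 180)): joint angles (θ0=90°, θ1=90°)
no rival 3-sequence matches.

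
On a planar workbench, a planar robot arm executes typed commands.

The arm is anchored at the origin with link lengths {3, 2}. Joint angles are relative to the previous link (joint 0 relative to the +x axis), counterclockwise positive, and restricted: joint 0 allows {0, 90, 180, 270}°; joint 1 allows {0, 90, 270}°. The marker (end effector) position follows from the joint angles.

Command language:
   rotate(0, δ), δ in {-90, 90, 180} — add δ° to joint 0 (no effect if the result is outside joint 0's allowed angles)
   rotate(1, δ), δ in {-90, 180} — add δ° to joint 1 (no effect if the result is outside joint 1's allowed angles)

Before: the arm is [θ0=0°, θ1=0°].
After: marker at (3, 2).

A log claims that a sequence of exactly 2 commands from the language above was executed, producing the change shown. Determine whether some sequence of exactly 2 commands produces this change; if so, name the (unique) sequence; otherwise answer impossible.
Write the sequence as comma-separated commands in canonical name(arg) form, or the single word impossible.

rotate(1, -90), rotate(1, 180)

key: order matters: swapping rotate(1, -90) and rotate(1, 180) lands elsewhere
from: [θ0=0°, θ1=0°]
t=1 rotate(1, -90) ⇒ [θ0=0°, θ1=270°]
t=2 rotate(1, 180) ⇒ [θ0=0°, θ1=90°]
all 25 alternatives checked — unique.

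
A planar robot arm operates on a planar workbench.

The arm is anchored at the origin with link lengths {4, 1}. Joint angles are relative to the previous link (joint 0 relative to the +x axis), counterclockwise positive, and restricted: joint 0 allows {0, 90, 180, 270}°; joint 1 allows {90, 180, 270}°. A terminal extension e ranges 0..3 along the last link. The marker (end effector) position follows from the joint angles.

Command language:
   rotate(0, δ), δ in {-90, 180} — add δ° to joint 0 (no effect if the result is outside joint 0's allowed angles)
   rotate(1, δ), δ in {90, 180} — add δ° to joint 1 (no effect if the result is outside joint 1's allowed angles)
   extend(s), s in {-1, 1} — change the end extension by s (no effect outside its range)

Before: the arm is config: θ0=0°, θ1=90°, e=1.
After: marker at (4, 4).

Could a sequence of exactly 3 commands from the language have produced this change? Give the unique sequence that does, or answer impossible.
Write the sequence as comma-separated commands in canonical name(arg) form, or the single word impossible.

extend(1), extend(1), extend(1)

from: config: θ0=0°, θ1=90°, e=1
t=1 extend(1) ⇒ config: θ0=0°, θ1=90°, e=2
t=2 extend(1) ⇒ config: θ0=0°, θ1=90°, e=3
t=3 extend(1) ⇒ config: θ0=0°, θ1=90°, e=3
uniquely the one of 216 3-step routes that fits.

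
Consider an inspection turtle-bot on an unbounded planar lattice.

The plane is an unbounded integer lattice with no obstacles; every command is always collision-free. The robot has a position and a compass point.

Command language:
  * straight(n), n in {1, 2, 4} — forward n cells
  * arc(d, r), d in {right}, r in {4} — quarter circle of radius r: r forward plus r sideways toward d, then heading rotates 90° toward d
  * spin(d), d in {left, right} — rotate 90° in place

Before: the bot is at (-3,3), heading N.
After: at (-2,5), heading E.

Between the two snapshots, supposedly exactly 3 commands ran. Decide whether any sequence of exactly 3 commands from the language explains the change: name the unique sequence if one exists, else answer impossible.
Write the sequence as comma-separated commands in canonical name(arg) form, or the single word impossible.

key: cell and facing (now E) both changed — the 3 commands mix motion and turning
t0: at (-3,3), heading N
step 1 (straight(2)): at (-3,5), heading N
step 2 (spin(right)): at (-3,5), heading E
step 3 (straight(1)): at (-2,5), heading E
no rival 3-sequence matches.

straight(2), spin(right), straight(1)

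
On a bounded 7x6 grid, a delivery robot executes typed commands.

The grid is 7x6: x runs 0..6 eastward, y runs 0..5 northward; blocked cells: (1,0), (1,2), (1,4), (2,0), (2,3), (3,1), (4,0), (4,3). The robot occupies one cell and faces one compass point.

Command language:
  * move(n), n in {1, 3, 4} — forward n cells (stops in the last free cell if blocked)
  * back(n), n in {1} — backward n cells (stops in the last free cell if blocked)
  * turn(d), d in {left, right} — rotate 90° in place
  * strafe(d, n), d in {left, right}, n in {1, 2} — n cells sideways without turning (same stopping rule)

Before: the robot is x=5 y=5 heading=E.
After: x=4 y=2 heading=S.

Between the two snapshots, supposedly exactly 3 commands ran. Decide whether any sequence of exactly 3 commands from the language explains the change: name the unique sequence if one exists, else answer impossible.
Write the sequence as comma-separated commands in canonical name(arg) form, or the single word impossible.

key: running strafe(right, 1) before turn(right) would end elsewhere — order is forced
initial: x=5 y=5 heading=E
[1] after turn(right): x=5 y=5 heading=S
[2] after move(3): x=5 y=2 heading=S
[3] after strafe(right, 1): x=4 y=2 heading=S
no other 3-command option fits: unique.

turn(right), move(3), strafe(right, 1)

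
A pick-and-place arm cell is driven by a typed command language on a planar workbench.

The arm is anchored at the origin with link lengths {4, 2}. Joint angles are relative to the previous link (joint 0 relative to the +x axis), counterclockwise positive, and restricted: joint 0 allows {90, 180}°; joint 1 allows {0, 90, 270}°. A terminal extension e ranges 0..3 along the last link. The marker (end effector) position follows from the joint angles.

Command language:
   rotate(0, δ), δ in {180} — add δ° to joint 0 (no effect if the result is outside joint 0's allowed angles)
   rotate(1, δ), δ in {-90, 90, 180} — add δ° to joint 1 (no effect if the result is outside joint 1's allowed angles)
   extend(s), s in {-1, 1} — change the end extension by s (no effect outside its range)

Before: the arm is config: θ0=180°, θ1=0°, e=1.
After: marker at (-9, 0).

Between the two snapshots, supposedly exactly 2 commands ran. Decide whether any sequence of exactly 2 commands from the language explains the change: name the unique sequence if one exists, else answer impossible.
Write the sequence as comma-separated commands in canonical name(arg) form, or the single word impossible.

t0: config: θ0=180°, θ1=0°, e=1
step 1 (extend(1)): config: θ0=180°, θ1=0°, e=2
step 2 (extend(1)): config: θ0=180°, θ1=0°, e=3
no rival 2-sequence matches.

extend(1), extend(1)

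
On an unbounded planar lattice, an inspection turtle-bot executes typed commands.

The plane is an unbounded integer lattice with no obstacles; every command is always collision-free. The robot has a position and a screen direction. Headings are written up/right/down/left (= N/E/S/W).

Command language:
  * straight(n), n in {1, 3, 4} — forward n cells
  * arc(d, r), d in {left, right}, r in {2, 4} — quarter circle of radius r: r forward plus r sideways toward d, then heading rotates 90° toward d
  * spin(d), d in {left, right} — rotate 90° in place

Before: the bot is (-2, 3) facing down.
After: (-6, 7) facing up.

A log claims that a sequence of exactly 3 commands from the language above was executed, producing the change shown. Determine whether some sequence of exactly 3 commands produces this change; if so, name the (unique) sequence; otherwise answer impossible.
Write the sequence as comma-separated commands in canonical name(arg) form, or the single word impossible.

key: order matters: swapping arc(right, 2) and straight(4) lands elsewhere
start: (-2, 3) facing down
step 1 (arc(right, 2)): (-4, 1) facing left
step 2 (arc(right, 2)): (-6, 3) facing up
step 3 (straight(4)): (-6, 7) facing up
no rival 3-sequence matches.

arc(right, 2), arc(right, 2), straight(4)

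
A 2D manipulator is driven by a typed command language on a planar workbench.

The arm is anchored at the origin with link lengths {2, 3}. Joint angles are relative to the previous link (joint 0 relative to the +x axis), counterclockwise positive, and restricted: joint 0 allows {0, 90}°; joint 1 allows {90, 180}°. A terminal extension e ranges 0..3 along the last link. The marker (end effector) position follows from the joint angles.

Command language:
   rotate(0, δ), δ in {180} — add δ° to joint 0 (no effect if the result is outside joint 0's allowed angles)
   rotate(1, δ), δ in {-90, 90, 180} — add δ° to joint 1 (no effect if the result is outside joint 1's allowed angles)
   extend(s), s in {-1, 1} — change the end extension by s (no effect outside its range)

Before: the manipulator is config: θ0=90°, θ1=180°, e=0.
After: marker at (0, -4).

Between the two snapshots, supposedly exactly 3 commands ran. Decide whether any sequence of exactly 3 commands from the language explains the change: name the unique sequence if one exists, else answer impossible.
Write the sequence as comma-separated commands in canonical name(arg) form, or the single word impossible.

extend(1), extend(1), extend(1)

from: config: θ0=90°, θ1=180°, e=0
1. extend(1) → config: θ0=90°, θ1=180°, e=1
2. extend(1) → config: θ0=90°, θ1=180°, e=2
3. extend(1) → config: θ0=90°, θ1=180°, e=3
no rival 3-sequence matches.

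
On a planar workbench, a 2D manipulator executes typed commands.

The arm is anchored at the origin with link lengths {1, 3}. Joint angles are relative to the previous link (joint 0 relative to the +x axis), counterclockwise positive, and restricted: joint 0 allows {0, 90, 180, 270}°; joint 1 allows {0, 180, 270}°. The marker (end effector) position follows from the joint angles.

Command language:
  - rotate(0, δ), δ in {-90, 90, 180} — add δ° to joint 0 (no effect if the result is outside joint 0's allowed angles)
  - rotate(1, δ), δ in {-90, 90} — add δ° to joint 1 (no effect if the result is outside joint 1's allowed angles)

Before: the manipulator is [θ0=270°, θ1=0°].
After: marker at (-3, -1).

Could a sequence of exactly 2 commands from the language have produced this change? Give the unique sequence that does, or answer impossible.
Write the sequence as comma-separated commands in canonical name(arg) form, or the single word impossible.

rotate(1, 90), rotate(1, -90)

key: order matters: swapping rotate(1, 90) and rotate(1, -90) lands elsewhere
t0: [θ0=270°, θ1=0°]
t=1 rotate(1, 90) ⇒ [θ0=270°, θ1=0°]
t=2 rotate(1, -90) ⇒ [θ0=270°, θ1=270°]
no rival 2-sequence matches.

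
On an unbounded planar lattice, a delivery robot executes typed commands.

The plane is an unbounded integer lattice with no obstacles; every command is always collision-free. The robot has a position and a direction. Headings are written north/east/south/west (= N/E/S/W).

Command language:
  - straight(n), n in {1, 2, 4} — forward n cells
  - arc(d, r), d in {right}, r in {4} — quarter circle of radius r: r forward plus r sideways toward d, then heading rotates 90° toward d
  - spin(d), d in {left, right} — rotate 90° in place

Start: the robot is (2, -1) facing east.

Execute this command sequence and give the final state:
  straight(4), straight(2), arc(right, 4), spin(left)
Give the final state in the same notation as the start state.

(12, -5) facing east

t0: (2, -1) facing east
step 1 (straight(4)): (6, -1) facing east
step 2 (straight(2)): (8, -1) facing east
step 3 (arc(right, 4)): (12, -5) facing south
step 4 (spin(left)): (12, -5) facing east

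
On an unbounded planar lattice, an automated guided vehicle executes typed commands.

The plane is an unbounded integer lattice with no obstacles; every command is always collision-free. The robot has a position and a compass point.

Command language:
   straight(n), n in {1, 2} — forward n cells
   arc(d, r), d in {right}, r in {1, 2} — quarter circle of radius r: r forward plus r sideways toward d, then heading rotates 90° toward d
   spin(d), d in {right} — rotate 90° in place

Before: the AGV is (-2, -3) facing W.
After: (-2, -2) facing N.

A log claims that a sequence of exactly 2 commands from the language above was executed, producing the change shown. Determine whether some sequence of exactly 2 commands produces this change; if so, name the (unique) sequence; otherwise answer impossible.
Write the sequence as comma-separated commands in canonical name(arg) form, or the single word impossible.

spin(right), straight(1)

key: cell and facing (now N) both changed — the 2 commands mix motion and turning
start: (-2, -3) facing W
step 1 (spin(right)): (-2, -3) facing N
step 2 (straight(1)): (-2, -2) facing N
all 25 alternatives checked — unique.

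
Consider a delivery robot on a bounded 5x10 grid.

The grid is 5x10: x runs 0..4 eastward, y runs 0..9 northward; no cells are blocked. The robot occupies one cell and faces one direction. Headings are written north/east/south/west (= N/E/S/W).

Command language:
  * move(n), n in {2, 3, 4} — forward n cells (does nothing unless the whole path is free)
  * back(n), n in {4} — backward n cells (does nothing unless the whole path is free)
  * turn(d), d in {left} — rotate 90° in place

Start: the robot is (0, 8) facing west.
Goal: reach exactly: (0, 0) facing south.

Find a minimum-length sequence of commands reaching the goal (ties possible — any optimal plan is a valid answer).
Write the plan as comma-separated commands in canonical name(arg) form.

turn(left), move(4), move(4)

from: (0, 8) facing west
1. turn(left) → (0, 8) facing south
2. move(4) → (0, 4) facing south
3. move(4) → (0, 0) facing south
shorter routes all fall short; 3 is best.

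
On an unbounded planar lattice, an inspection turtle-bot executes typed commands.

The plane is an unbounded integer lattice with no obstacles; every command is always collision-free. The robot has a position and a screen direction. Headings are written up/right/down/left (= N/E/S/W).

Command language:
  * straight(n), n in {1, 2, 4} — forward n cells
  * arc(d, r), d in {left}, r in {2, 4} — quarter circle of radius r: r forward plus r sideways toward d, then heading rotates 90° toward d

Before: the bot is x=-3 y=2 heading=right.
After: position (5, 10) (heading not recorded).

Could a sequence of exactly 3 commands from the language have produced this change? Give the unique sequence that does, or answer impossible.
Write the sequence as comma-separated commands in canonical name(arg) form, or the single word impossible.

begin: x=-3 y=2 heading=right
1. straight(4) → x=1 y=2 heading=right
2. arc(left, 4) → x=5 y=6 heading=up
3. straight(4) → x=5 y=10 heading=up
no other 3-command option fits: unique.

straight(4), arc(left, 4), straight(4)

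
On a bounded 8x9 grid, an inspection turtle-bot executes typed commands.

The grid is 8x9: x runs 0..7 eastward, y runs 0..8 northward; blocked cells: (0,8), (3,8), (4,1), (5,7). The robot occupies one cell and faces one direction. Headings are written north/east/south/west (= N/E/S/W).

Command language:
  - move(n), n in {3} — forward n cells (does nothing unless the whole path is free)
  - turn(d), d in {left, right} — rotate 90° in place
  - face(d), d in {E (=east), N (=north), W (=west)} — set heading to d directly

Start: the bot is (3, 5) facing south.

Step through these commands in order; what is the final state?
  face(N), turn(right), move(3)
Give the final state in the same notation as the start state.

initial: (3, 5) facing south
step 1 (face(N)): (3, 5) facing north
step 2 (turn(right)): (3, 5) facing east
step 3 (move(3)): (6, 5) facing east

(6, 5) facing east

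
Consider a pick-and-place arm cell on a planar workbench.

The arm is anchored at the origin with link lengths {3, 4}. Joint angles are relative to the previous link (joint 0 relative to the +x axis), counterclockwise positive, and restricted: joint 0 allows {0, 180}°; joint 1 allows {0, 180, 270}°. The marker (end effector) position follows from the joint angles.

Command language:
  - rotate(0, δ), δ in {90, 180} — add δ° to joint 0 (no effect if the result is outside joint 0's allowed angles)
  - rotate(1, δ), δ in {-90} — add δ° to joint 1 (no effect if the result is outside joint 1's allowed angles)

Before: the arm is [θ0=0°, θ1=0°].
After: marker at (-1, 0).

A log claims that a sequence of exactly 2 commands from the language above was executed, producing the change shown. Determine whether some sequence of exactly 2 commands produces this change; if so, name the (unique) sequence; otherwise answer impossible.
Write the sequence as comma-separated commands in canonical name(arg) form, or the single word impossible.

t0: [θ0=0°, θ1=0°]
step 1 (rotate(1, -90)): [θ0=0°, θ1=270°]
step 2 (rotate(1, -90)): [θ0=0°, θ1=180°]
no rival 2-sequence matches.

rotate(1, -90), rotate(1, -90)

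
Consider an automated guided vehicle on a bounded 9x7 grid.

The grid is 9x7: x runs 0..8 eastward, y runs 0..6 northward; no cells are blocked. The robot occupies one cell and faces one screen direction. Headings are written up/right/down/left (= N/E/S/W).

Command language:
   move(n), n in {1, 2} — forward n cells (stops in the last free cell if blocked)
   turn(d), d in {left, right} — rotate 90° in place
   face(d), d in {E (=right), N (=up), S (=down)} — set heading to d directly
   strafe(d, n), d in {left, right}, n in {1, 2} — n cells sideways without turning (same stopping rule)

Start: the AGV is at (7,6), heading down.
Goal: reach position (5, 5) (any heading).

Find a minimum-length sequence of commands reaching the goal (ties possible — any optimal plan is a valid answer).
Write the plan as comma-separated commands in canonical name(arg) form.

begin: at (7,6), heading down
[1] after strafe(right, 2): at (5,6), heading down
[2] after move(1): at (5,5), heading down
no 1-step plan works, so 2 is optimal.

strafe(right, 2), move(1)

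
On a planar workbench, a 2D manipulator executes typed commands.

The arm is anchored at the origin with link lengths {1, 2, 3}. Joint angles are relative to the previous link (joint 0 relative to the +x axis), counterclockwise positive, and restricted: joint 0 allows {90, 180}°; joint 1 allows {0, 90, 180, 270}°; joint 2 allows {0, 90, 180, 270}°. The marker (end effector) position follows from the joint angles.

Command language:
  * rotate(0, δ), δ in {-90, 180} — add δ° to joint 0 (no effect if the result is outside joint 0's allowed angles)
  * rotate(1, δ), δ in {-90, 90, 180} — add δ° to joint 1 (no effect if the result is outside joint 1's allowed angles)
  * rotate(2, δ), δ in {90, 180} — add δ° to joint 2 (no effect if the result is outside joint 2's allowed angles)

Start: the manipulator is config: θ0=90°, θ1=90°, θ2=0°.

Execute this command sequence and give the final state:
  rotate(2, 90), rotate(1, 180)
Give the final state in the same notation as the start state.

start: config: θ0=90°, θ1=90°, θ2=0°
[1] after rotate(2, 90): config: θ0=90°, θ1=90°, θ2=90°
[2] after rotate(1, 180): config: θ0=90°, θ1=270°, θ2=90°

config: θ0=90°, θ1=270°, θ2=90°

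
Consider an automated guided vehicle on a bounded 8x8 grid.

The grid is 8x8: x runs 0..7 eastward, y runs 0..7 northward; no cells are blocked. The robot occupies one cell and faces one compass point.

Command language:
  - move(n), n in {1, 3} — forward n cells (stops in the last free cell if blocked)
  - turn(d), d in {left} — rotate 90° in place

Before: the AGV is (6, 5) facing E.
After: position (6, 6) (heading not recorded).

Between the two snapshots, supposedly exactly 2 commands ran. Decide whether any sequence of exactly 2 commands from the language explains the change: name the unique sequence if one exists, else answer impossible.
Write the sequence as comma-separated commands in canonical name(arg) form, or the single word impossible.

key: running move(1) before turn(left) would end elsewhere — order is forced
t0: (6, 5) facing E
1. turn(left) → (6, 5) facing N
2. move(1) → (6, 6) facing N
no rival 2-sequence matches.

turn(left), move(1)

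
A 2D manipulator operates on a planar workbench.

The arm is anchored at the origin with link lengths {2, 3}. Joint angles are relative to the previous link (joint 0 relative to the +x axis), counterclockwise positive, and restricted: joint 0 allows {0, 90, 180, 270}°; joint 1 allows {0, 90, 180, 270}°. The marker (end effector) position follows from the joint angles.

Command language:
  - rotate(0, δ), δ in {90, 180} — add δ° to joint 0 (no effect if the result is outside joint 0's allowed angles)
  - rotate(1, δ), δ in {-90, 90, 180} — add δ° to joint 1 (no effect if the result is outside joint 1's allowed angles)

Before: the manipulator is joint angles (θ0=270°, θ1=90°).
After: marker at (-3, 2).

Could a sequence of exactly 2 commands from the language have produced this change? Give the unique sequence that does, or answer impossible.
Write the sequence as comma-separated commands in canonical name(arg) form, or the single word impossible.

rotate(0, 90), rotate(0, 90)

start: joint angles (θ0=270°, θ1=90°)
1. rotate(0, 90) → joint angles (θ0=0°, θ1=90°)
2. rotate(0, 90) → joint angles (θ0=90°, θ1=90°)
no other 2-command option fits: unique.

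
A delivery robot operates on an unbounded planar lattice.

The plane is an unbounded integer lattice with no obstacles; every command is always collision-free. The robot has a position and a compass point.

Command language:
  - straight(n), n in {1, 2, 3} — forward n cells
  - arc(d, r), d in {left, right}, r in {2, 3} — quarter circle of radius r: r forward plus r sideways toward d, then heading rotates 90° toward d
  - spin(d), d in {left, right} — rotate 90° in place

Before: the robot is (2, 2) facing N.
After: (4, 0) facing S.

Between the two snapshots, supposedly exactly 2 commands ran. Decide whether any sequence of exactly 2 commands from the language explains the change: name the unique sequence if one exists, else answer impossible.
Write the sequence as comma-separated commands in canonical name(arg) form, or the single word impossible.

spin(right), arc(right, 2)

key: running arc(right, 2) before spin(right) would end elsewhere — order is forced
t0: (2, 2) facing N
[1] after spin(right): (2, 2) facing E
[2] after arc(right, 2): (4, 0) facing S
no rival 2-sequence matches.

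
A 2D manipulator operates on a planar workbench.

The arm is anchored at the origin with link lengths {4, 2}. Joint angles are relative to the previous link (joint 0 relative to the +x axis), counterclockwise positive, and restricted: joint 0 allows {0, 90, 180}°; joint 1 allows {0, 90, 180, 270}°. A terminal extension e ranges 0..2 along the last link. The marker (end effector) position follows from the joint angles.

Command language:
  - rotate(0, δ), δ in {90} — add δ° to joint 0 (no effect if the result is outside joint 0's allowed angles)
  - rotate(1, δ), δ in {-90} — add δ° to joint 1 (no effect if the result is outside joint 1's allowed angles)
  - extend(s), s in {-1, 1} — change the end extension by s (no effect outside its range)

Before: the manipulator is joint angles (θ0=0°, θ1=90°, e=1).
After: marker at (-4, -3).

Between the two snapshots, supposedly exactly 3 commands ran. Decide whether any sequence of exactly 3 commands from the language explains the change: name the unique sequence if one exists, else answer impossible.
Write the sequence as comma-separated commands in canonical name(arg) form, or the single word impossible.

t0: joint angles (θ0=0°, θ1=90°, e=1)
[1] after rotate(0, 90): joint angles (θ0=90°, θ1=90°, e=1)
[2] after rotate(0, 90): joint angles (θ0=180°, θ1=90°, e=1)
[3] after rotate(0, 90): joint angles (θ0=180°, θ1=90°, e=1)
all 64 alternatives checked — unique.

rotate(0, 90), rotate(0, 90), rotate(0, 90)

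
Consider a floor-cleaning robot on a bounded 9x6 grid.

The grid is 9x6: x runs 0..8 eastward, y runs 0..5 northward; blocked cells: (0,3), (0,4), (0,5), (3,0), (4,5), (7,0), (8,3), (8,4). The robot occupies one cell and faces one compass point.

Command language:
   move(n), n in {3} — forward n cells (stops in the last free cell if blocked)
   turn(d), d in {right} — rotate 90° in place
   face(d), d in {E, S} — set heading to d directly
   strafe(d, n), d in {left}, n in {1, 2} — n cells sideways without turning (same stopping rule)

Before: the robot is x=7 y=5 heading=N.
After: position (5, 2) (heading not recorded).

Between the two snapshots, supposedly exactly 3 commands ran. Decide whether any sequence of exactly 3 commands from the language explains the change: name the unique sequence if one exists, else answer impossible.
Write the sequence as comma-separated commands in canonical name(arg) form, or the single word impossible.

strafe(left, 2), face(S), move(3)

key: running move(3) before strafe(left, 2) would end elsewhere — order is forced
initial: x=7 y=5 heading=N
step 1 (strafe(left, 2)): x=5 y=5 heading=N
step 2 (face(S)): x=5 y=5 heading=S
step 3 (move(3)): x=5 y=2 heading=S
no other 3-command option fits: unique.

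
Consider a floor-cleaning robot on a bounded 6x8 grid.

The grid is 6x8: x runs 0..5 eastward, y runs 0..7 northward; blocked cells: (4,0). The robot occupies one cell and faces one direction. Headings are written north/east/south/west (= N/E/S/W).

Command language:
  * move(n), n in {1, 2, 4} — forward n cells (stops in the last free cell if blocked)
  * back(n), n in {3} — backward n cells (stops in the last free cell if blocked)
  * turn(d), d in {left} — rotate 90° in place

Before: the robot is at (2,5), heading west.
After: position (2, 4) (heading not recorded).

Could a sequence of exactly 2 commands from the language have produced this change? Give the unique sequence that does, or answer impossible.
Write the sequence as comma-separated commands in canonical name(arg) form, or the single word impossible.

turn(left), move(1)

key: running move(1) before turn(left) would end elsewhere — order is forced
initial: at (2,5), heading west
step 1 (turn(left)): at (2,5), heading south
step 2 (move(1)): at (2,4), heading south
all 25 alternatives checked — unique.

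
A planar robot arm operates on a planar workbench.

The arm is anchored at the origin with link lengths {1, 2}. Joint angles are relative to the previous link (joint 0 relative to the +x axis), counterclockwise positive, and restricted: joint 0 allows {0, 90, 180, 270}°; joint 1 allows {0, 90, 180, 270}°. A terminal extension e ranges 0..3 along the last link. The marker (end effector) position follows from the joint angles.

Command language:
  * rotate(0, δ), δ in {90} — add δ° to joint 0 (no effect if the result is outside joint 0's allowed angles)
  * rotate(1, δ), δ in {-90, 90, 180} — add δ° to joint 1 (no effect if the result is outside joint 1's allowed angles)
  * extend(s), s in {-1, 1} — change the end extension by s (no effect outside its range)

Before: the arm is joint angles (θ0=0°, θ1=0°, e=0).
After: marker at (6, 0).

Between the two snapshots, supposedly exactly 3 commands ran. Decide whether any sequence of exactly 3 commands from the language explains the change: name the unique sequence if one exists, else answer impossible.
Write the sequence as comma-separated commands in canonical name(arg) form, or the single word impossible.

extend(1), extend(1), extend(1)

from: joint angles (θ0=0°, θ1=0°, e=0)
step 1 (extend(1)): joint angles (θ0=0°, θ1=0°, e=1)
step 2 (extend(1)): joint angles (θ0=0°, θ1=0°, e=2)
step 3 (extend(1)): joint angles (θ0=0°, θ1=0°, e=3)
no other 3-command option fits: unique.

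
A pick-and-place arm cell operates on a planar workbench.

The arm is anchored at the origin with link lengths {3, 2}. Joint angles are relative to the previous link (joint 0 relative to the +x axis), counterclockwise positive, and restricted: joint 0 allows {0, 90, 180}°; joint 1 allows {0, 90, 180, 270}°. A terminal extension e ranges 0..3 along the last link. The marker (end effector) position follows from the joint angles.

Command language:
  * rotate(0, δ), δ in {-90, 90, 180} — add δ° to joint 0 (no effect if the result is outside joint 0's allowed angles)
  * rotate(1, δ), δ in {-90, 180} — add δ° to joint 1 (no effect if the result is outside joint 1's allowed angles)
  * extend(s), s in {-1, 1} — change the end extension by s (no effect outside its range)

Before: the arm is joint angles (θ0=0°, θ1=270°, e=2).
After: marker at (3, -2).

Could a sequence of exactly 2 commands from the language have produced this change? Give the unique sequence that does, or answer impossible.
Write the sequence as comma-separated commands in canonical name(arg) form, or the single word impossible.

extend(-1), extend(-1)

from: joint angles (θ0=0°, θ1=270°, e=2)
1. extend(-1) → joint angles (θ0=0°, θ1=270°, e=1)
2. extend(-1) → joint angles (θ0=0°, θ1=270°, e=0)
all 49 alternatives checked — unique.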